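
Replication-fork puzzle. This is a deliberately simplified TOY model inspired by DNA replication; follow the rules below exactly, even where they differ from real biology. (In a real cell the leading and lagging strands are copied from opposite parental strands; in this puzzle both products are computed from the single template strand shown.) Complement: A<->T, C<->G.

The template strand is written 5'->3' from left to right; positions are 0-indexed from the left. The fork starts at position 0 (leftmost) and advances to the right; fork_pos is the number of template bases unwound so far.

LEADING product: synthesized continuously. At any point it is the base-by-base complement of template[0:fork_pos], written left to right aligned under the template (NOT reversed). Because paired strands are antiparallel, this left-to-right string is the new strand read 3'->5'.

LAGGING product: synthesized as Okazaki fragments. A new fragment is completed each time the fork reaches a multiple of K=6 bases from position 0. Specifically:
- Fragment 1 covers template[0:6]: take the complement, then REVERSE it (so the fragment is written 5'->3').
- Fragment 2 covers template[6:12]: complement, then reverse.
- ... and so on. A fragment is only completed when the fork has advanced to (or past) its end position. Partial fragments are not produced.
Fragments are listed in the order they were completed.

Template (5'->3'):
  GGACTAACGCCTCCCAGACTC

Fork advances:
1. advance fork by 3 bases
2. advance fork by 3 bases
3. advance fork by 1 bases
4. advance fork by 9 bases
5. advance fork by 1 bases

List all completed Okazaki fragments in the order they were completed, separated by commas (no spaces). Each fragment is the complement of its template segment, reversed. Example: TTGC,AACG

Answer: TAGTCC,AGGCGT

Derivation:
Step 1: advance 3 -> fork_pos = 0 + 3 = 3. Next multiple of 6 is 6 (not reached); still 0 fragment(s).
Step 2: advance 3 -> fork_pos = 3 + 3 = 6. Reached multiple(s) of 6: 6 -> fragment 1 completed (1 total).
Step 3: advance 1 -> fork_pos = 6 + 1 = 7. Next multiple of 6 is 12 (not reached); still 1 fragment(s).
Step 4: advance 9 -> fork_pos = 7 + 9 = 16. Reached multiple(s) of 6: 12 -> fragment 2 completed (2 total).
Step 5: advance 1 -> fork_pos = 16 + 1 = 17. Next multiple of 6 is 18 (not reached); still 2 fragment(s).
Final fork_pos = 17, so 2 fragment(s) are complete. Build each: template segment -> complement -> reverse.
Fragment 1: template[0:6] = GGACTA -> complement CCTGAT -> reversed TAGTCC
Fragment 2: template[6:12] = ACGCCT -> complement TGCGGA -> reversed AGGCGT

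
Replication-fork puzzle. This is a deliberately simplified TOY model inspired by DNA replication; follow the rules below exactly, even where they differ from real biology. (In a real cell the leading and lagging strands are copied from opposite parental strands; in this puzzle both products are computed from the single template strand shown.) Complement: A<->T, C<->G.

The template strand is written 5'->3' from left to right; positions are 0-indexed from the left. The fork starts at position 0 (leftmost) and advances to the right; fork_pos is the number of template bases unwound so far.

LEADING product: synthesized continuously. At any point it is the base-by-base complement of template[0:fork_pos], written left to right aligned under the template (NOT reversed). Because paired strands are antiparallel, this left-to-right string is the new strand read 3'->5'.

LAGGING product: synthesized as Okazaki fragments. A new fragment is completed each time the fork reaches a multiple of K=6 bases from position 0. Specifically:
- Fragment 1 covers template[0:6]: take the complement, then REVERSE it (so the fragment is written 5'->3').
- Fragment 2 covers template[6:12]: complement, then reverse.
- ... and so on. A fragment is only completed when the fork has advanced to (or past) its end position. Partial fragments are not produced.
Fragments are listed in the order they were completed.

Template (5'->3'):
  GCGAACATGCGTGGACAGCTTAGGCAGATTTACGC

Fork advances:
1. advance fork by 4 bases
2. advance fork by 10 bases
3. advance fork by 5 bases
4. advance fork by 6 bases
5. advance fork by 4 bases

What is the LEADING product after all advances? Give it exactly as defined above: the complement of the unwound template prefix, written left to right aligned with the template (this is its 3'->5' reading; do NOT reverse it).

Answer: CGCTTGTACGCACCTGTCGAATCCGTCTA

Derivation:
Step 1: advance 4 -> fork_pos = 0 + 4 = 4.
Step 2: advance 10 -> fork_pos = 4 + 10 = 14.
Step 3: advance 5 -> fork_pos = 14 + 5 = 19.
Step 4: advance 6 -> fork_pos = 19 + 6 = 25.
Step 5: advance 4 -> fork_pos = 25 + 4 = 29.
Unwound prefix: template[0:29] = GCGAACATGCGTGGACAGCTTAGGCAGAT
Complement it base by base (A<->T, C<->G), keeping left-to-right order:
  [0:5] GCGAA -> CGCTT
  [5:10] CATGC -> GTACG
  [10:15] GTGGA -> CACCT
  [15:20] CAGCT -> GTCGA
  [20:25] TAGGC -> ATCCG
  [25:29] AGAT -> TCTA
Concatenate: CGCTTGTACGCACCTGTCGAATCCGTCTA (length 29; written aligned with the template, i.e. 3'->5').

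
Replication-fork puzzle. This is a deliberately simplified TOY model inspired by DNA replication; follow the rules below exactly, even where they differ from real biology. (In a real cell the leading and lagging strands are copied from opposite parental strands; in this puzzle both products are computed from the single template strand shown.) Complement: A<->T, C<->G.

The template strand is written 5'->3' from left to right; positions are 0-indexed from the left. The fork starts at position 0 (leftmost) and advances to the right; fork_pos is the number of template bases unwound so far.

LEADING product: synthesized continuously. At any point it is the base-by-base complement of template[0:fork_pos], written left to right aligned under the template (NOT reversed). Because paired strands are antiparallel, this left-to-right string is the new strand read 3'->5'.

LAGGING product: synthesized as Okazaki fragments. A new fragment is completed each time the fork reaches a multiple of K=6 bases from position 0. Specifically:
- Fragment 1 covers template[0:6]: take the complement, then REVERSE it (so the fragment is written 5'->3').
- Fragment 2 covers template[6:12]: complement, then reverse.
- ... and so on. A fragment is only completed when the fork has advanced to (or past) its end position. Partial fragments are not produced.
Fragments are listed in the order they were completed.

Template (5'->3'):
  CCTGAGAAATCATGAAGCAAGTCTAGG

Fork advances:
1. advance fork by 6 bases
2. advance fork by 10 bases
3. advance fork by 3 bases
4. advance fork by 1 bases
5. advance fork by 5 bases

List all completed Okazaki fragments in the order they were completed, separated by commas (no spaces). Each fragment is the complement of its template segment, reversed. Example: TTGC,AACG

Answer: CTCAGG,TGATTT,GCTTCA,AGACTT

Derivation:
Step 1: advance 6 -> fork_pos = 0 + 6 = 6. Reached multiple(s) of 6: 6 -> fragment 1 completed (1 total).
Step 2: advance 10 -> fork_pos = 6 + 10 = 16. Reached multiple(s) of 6: 12 -> fragment 2 completed (2 total).
Step 3: advance 3 -> fork_pos = 16 + 3 = 19. Reached multiple(s) of 6: 18 -> fragment 3 completed (3 total).
Step 4: advance 1 -> fork_pos = 19 + 1 = 20. Next multiple of 6 is 24 (not reached); still 3 fragment(s).
Step 5: advance 5 -> fork_pos = 20 + 5 = 25. Reached multiple(s) of 6: 24 -> fragment 4 completed (4 total).
Final fork_pos = 25, so 4 fragment(s) are complete. Build each: template segment -> complement -> reverse.
Fragment 1: template[0:6] = CCTGAG -> complement GGACTC -> reversed CTCAGG
Fragment 2: template[6:12] = AAATCA -> complement TTTAGT -> reversed TGATTT
Fragment 3: template[12:18] = TGAAGC -> complement ACTTCG -> reversed GCTTCA
Fragment 4: template[18:24] = AAGTCT -> complement TTCAGA -> reversed AGACTT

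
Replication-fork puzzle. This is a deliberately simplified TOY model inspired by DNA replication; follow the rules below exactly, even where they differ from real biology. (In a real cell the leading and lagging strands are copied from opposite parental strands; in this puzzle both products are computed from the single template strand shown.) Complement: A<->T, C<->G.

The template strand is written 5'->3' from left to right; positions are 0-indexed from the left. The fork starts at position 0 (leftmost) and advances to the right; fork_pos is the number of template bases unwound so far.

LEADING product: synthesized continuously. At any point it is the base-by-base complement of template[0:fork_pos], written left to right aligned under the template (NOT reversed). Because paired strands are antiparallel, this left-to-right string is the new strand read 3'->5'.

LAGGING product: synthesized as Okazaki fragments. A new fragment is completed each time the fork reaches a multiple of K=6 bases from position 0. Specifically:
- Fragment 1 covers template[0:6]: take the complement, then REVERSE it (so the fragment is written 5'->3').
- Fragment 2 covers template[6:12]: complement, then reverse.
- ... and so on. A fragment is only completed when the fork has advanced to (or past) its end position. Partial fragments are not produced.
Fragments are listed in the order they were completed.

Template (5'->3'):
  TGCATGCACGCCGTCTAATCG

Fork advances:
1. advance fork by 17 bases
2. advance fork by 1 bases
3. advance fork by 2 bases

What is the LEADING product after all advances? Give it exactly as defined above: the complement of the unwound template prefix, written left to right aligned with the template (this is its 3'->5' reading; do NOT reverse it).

Answer: ACGTACGTGCGGCAGATTAG

Derivation:
Step 1: advance 17 -> fork_pos = 0 + 17 = 17.
Step 2: advance 1 -> fork_pos = 17 + 1 = 18.
Step 3: advance 2 -> fork_pos = 18 + 2 = 20.
Unwound prefix: template[0:20] = TGCATGCACGCCGTCTAATC
Complement it base by base (A<->T, C<->G), keeping left-to-right order:
  [0:5] TGCAT -> ACGTA
  [5:10] GCACG -> CGTGC
  [10:15] CCGTC -> GGCAG
  [15:20] TAATC -> ATTAG
Concatenate: ACGTACGTGCGGCAGATTAG (length 20; written aligned with the template, i.e. 3'->5').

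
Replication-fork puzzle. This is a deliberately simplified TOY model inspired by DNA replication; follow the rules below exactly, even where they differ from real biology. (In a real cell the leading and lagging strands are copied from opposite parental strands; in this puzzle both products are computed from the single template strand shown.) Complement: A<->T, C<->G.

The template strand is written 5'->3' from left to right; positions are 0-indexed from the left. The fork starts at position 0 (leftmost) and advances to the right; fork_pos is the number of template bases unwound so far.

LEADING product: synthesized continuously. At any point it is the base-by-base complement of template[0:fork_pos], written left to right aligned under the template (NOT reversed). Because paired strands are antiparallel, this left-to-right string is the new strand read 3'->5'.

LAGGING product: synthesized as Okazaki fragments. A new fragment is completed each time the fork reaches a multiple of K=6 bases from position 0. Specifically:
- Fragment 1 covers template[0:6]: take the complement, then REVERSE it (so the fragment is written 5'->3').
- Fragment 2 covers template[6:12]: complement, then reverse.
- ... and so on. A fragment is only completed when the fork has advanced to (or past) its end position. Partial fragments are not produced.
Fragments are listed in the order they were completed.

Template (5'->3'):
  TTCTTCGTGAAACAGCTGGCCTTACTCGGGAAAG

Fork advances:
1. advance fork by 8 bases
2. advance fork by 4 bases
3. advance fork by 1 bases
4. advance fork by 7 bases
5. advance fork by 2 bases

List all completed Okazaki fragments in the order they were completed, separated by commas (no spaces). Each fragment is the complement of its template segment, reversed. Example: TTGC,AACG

Step 1: advance 8 -> fork_pos = 0 + 8 = 8. Reached multiple(s) of 6: 6 -> fragment 1 completed (1 total).
Step 2: advance 4 -> fork_pos = 8 + 4 = 12. Reached multiple(s) of 6: 12 -> fragment 2 completed (2 total).
Step 3: advance 1 -> fork_pos = 12 + 1 = 13. Next multiple of 6 is 18 (not reached); still 2 fragment(s).
Step 4: advance 7 -> fork_pos = 13 + 7 = 20. Reached multiple(s) of 6: 18 -> fragment 3 completed (3 total).
Step 5: advance 2 -> fork_pos = 20 + 2 = 22. Next multiple of 6 is 24 (not reached); still 3 fragment(s).
Final fork_pos = 22, so 3 fragment(s) are complete. Build each: template segment -> complement -> reverse.
Fragment 1: template[0:6] = TTCTTC -> complement AAGAAG -> reversed GAAGAA
Fragment 2: template[6:12] = GTGAAA -> complement CACTTT -> reversed TTTCAC
Fragment 3: template[12:18] = CAGCTG -> complement GTCGAC -> reversed CAGCTG

Answer: GAAGAA,TTTCAC,CAGCTG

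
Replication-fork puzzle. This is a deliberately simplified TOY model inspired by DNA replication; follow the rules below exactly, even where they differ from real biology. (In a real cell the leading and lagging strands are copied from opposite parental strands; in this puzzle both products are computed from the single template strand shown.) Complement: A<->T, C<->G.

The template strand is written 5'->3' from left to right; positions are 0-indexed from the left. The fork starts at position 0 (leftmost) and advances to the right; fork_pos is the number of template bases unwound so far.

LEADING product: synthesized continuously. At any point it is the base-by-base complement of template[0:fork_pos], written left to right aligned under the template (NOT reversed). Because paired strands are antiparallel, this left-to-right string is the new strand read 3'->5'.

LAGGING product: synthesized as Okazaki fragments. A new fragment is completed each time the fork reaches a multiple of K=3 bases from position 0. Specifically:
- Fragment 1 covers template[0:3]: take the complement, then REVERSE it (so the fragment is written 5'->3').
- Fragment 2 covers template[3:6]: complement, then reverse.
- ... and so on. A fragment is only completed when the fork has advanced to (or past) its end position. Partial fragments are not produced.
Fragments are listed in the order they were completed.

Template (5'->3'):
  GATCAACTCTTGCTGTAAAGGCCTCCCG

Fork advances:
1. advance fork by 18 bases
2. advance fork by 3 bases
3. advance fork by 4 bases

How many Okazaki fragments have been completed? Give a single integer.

Step 1: advance 18 -> fork_pos = 0 + 18 = 18. Reached multiple(s) of 3: 3, 6, 9, 12, 15, 18 -> fragments 1-6 completed (6 total).
Step 2: advance 3 -> fork_pos = 18 + 3 = 21. Reached multiple(s) of 3: 21 -> fragment 7 completed (7 total).
Step 3: advance 4 -> fork_pos = 21 + 4 = 25. Reached multiple(s) of 3: 24 -> fragment 8 completed (8 total).
Check: final fork_pos = 25; the multiples of 3 that are <= 25 are 3..24 -> 25 // 3 = 8 completed fragment(s).

Answer: 8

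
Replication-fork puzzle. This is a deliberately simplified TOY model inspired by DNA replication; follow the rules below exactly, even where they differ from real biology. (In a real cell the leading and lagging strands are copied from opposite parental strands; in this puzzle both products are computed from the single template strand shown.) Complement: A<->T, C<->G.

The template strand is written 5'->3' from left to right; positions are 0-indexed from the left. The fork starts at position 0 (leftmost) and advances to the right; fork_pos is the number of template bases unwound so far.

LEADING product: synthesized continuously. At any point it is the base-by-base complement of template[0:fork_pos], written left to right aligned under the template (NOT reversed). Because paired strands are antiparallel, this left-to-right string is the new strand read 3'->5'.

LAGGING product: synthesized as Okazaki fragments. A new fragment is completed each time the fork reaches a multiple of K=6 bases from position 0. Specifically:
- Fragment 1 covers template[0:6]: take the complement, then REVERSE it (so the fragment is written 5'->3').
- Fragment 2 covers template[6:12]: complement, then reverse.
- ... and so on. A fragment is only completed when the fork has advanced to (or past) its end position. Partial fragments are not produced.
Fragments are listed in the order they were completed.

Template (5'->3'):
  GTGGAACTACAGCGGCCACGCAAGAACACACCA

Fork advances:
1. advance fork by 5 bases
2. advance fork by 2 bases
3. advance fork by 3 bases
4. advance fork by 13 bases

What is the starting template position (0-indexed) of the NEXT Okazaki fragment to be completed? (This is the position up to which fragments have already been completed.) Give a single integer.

Answer: 18

Derivation:
Step 1: advance 5 -> fork_pos = 0 + 5 = 5. Next multiple of 6 is 6 (not reached); still 0 fragment(s).
Step 2: advance 2 -> fork_pos = 5 + 2 = 7. Reached multiple(s) of 6: 6 -> fragment 1 completed (1 total).
Step 3: advance 3 -> fork_pos = 7 + 3 = 10. Next multiple of 6 is 12 (not reached); still 1 fragment(s).
Step 4: advance 13 -> fork_pos = 10 + 13 = 23. Reached multiple(s) of 6: 12, 18 -> fragments 2-3 completed (3 total).
3 fragment(s) completed, covering template[0:18] (3 x 6 = 18). The next fragment, fragment 4, covers template[18:24], so it starts at position 18.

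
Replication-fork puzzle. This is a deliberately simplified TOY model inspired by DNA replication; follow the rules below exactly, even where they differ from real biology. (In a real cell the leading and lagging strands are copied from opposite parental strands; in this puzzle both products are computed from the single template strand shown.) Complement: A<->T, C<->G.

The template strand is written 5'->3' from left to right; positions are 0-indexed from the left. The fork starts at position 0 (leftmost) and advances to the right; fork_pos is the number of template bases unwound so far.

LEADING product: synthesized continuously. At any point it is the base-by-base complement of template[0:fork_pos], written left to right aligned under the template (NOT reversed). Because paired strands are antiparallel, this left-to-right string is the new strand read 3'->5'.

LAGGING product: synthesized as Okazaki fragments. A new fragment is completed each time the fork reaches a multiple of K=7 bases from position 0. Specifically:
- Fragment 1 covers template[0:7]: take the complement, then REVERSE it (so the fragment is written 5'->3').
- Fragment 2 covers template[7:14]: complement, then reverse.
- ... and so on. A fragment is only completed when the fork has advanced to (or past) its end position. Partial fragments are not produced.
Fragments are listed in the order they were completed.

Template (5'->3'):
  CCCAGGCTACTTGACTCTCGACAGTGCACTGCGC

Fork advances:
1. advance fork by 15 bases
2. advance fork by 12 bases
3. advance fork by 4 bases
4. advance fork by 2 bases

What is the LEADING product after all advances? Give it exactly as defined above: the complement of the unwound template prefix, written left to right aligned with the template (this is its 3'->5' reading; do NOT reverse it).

Step 1: advance 15 -> fork_pos = 0 + 15 = 15.
Step 2: advance 12 -> fork_pos = 15 + 12 = 27.
Step 3: advance 4 -> fork_pos = 27 + 4 = 31.
Step 4: advance 2 -> fork_pos = 31 + 2 = 33.
Unwound prefix: template[0:33] = CCCAGGCTACTTGACTCTCGACAGTGCACTGCG
Complement it base by base (A<->T, C<->G), keeping left-to-right order:
  [0:5] CCCAG -> GGGTC
  [5:10] GCTAC -> CGATG
  [10:15] TTGAC -> AACTG
  [15:20] TCTCG -> AGAGC
  [20:25] ACAGT -> TGTCA
  [25:30] GCACT -> CGTGA
  [30:33] GCG -> CGC
Concatenate: GGGTCCGATGAACTGAGAGCTGTCACGTGACGC (length 33; written aligned with the template, i.e. 3'->5').

Answer: GGGTCCGATGAACTGAGAGCTGTCACGTGACGC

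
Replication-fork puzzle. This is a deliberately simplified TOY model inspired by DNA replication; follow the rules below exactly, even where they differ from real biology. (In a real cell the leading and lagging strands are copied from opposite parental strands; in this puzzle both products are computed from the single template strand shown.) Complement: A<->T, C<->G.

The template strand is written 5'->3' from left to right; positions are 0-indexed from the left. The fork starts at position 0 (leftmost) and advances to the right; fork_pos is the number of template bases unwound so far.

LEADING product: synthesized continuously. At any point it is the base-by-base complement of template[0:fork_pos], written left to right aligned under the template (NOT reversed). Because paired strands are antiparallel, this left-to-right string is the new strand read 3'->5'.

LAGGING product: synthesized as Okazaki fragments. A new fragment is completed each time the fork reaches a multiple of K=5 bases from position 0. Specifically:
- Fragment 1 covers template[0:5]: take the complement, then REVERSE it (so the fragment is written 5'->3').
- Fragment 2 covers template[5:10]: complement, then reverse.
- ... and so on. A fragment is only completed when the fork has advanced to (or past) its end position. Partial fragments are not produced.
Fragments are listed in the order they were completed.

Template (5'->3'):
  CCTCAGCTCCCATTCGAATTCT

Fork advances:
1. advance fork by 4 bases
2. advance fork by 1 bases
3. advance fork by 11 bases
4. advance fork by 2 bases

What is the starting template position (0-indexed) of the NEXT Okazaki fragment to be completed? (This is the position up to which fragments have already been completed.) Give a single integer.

Answer: 15

Derivation:
Step 1: advance 4 -> fork_pos = 0 + 4 = 4. Next multiple of 5 is 5 (not reached); still 0 fragment(s).
Step 2: advance 1 -> fork_pos = 4 + 1 = 5. Reached multiple(s) of 5: 5 -> fragment 1 completed (1 total).
Step 3: advance 11 -> fork_pos = 5 + 11 = 16. Reached multiple(s) of 5: 10, 15 -> fragments 2-3 completed (3 total).
Step 4: advance 2 -> fork_pos = 16 + 2 = 18. Next multiple of 5 is 20 (not reached); still 3 fragment(s).
3 fragment(s) completed, covering template[0:15] (3 x 5 = 15). The next fragment, fragment 4, covers template[15:20], so it starts at position 15.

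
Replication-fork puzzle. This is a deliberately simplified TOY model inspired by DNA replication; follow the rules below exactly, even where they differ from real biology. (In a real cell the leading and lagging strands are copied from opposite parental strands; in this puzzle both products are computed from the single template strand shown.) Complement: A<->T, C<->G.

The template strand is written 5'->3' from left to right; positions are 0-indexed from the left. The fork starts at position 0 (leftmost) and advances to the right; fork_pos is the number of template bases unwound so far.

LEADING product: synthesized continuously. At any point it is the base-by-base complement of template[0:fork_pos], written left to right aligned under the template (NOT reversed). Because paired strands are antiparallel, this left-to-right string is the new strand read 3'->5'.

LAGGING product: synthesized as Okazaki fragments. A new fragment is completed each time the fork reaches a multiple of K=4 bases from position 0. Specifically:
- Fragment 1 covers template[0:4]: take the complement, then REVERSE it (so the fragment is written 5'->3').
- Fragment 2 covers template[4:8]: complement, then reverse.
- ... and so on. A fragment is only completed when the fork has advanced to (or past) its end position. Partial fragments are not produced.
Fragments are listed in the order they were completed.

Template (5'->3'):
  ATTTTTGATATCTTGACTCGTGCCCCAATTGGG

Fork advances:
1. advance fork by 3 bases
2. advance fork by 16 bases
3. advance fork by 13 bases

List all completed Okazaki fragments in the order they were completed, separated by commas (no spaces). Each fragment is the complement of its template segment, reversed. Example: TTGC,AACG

Answer: AAAT,TCAA,GATA,TCAA,CGAG,GGCA,TTGG,CCAA

Derivation:
Step 1: advance 3 -> fork_pos = 0 + 3 = 3. Next multiple of 4 is 4 (not reached); still 0 fragment(s).
Step 2: advance 16 -> fork_pos = 3 + 16 = 19. Reached multiple(s) of 4: 4, 8, 12, 16 -> fragments 1-4 completed (4 total).
Step 3: advance 13 -> fork_pos = 19 + 13 = 32. Reached multiple(s) of 4: 20, 24, 28, 32 -> fragments 5-8 completed (8 total).
Final fork_pos = 32, so 8 fragment(s) are complete. Build each: template segment -> complement -> reverse.
Fragment 1: template[0:4] = ATTT -> complement TAAA -> reversed AAAT
Fragment 2: template[4:8] = TTGA -> complement AACT -> reversed TCAA
Fragment 3: template[8:12] = TATC -> complement ATAG -> reversed GATA
Fragment 4: template[12:16] = TTGA -> complement AACT -> reversed TCAA
Fragment 5: template[16:20] = CTCG -> complement GAGC -> reversed CGAG
Fragment 6: template[20:24] = TGCC -> complement ACGG -> reversed GGCA
Fragment 7: template[24:28] = CCAA -> complement GGTT -> reversed TTGG
Fragment 8: template[28:32] = TTGG -> complement AACC -> reversed CCAA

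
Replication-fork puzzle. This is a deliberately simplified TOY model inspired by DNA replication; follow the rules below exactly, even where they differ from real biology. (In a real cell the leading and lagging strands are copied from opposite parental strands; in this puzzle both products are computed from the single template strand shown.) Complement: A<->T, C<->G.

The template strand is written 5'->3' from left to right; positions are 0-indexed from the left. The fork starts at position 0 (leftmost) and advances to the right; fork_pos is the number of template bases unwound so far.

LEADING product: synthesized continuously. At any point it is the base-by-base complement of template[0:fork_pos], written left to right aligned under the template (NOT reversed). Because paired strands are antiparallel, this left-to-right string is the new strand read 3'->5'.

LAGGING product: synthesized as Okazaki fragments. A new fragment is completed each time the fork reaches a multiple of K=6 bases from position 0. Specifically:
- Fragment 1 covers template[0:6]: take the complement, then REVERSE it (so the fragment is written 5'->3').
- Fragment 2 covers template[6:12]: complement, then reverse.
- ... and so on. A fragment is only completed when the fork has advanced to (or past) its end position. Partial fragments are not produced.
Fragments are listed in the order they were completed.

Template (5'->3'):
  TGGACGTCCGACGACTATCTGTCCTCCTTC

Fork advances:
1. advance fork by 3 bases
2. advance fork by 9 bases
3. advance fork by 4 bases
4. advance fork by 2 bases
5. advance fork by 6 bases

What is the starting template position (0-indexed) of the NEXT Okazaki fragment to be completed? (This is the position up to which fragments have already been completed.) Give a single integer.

Answer: 24

Derivation:
Step 1: advance 3 -> fork_pos = 0 + 3 = 3. Next multiple of 6 is 6 (not reached); still 0 fragment(s).
Step 2: advance 9 -> fork_pos = 3 + 9 = 12. Reached multiple(s) of 6: 6, 12 -> fragments 1-2 completed (2 total).
Step 3: advance 4 -> fork_pos = 12 + 4 = 16. Next multiple of 6 is 18 (not reached); still 2 fragment(s).
Step 4: advance 2 -> fork_pos = 16 + 2 = 18. Reached multiple(s) of 6: 18 -> fragment 3 completed (3 total).
Step 5: advance 6 -> fork_pos = 18 + 6 = 24. Reached multiple(s) of 6: 24 -> fragment 4 completed (4 total).
4 fragment(s) completed, covering template[0:24] (4 x 6 = 24). The next fragment, fragment 5, covers template[24:30], so it starts at position 24.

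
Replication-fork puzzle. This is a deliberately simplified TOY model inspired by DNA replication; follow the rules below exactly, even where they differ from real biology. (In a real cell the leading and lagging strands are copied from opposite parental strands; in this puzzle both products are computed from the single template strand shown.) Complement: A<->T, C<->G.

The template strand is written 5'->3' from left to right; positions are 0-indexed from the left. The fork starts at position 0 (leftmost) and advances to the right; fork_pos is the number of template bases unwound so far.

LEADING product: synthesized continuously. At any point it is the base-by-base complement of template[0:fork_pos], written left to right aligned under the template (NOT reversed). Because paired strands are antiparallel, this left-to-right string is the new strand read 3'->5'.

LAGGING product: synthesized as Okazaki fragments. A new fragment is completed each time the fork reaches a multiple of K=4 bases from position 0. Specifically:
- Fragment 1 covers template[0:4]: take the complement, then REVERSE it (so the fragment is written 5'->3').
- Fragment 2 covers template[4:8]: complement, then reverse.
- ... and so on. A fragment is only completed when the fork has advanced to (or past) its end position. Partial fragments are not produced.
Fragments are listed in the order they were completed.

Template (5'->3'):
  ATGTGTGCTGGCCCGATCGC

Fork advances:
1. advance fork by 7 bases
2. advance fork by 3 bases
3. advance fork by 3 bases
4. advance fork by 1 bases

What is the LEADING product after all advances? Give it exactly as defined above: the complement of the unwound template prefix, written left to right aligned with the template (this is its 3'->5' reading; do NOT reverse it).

Answer: TACACACGACCGGG

Derivation:
Step 1: advance 7 -> fork_pos = 0 + 7 = 7.
Step 2: advance 3 -> fork_pos = 7 + 3 = 10.
Step 3: advance 3 -> fork_pos = 10 + 3 = 13.
Step 4: advance 1 -> fork_pos = 13 + 1 = 14.
Unwound prefix: template[0:14] = ATGTGTGCTGGCCC
Complement it base by base (A<->T, C<->G), keeping left-to-right order:
  [0:5] ATGTG -> TACAC
  [5:10] TGCTG -> ACGAC
  [10:14] GCCC -> CGGG
Concatenate: TACACACGACCGGG (length 14; written aligned with the template, i.e. 3'->5').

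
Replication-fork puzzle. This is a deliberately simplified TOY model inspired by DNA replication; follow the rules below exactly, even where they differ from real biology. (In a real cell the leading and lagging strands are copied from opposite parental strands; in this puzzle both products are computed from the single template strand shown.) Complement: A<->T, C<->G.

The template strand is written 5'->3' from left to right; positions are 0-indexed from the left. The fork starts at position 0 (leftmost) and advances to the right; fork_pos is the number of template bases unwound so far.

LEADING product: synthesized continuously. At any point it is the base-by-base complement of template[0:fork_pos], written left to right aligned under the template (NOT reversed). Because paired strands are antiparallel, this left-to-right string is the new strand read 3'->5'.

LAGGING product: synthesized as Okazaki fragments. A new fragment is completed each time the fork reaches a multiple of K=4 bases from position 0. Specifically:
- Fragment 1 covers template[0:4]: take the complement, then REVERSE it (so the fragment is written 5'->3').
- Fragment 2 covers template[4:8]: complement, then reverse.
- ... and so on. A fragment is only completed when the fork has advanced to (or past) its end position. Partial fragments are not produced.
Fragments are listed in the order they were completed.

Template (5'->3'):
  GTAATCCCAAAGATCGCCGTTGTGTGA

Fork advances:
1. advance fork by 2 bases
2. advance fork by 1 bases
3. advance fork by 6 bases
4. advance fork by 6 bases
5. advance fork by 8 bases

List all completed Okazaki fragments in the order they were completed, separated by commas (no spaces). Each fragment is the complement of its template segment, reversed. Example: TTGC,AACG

Step 1: advance 2 -> fork_pos = 0 + 2 = 2. Next multiple of 4 is 4 (not reached); still 0 fragment(s).
Step 2: advance 1 -> fork_pos = 2 + 1 = 3. Next multiple of 4 is 4 (not reached); still 0 fragment(s).
Step 3: advance 6 -> fork_pos = 3 + 6 = 9. Reached multiple(s) of 4: 4, 8 -> fragments 1-2 completed (2 total).
Step 4: advance 6 -> fork_pos = 9 + 6 = 15. Reached multiple(s) of 4: 12 -> fragment 3 completed (3 total).
Step 5: advance 8 -> fork_pos = 15 + 8 = 23. Reached multiple(s) of 4: 16, 20 -> fragments 4-5 completed (5 total).
Final fork_pos = 23, so 5 fragment(s) are complete. Build each: template segment -> complement -> reverse.
Fragment 1: template[0:4] = GTAA -> complement CATT -> reversed TTAC
Fragment 2: template[4:8] = TCCC -> complement AGGG -> reversed GGGA
Fragment 3: template[8:12] = AAAG -> complement TTTC -> reversed CTTT
Fragment 4: template[12:16] = ATCG -> complement TAGC -> reversed CGAT
Fragment 5: template[16:20] = CCGT -> complement GGCA -> reversed ACGG

Answer: TTAC,GGGA,CTTT,CGAT,ACGG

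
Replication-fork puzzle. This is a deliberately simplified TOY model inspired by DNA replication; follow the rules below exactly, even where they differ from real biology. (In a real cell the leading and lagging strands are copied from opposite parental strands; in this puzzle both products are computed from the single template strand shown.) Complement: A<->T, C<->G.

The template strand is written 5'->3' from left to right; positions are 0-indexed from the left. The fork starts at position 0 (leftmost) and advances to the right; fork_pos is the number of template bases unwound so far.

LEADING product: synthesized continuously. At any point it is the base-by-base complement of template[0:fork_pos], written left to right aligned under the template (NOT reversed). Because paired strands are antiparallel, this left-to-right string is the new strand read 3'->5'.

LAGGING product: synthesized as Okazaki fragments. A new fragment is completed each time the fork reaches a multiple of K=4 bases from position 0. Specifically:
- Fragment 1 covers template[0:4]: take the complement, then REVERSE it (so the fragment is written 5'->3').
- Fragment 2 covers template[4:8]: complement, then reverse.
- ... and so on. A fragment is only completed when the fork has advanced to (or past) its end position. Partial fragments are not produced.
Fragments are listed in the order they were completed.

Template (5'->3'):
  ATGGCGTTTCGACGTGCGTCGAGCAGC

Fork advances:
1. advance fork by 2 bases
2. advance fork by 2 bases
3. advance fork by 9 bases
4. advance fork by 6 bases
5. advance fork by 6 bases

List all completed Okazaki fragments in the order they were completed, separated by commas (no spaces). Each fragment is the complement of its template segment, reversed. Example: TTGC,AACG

Step 1: advance 2 -> fork_pos = 0 + 2 = 2. Next multiple of 4 is 4 (not reached); still 0 fragment(s).
Step 2: advance 2 -> fork_pos = 2 + 2 = 4. Reached multiple(s) of 4: 4 -> fragment 1 completed (1 total).
Step 3: advance 9 -> fork_pos = 4 + 9 = 13. Reached multiple(s) of 4: 8, 12 -> fragments 2-3 completed (3 total).
Step 4: advance 6 -> fork_pos = 13 + 6 = 19. Reached multiple(s) of 4: 16 -> fragment 4 completed (4 total).
Step 5: advance 6 -> fork_pos = 19 + 6 = 25. Reached multiple(s) of 4: 20, 24 -> fragments 5-6 completed (6 total).
Final fork_pos = 25, so 6 fragment(s) are complete. Build each: template segment -> complement -> reverse.
Fragment 1: template[0:4] = ATGG -> complement TACC -> reversed CCAT
Fragment 2: template[4:8] = CGTT -> complement GCAA -> reversed AACG
Fragment 3: template[8:12] = TCGA -> complement AGCT -> reversed TCGA
Fragment 4: template[12:16] = CGTG -> complement GCAC -> reversed CACG
Fragment 5: template[16:20] = CGTC -> complement GCAG -> reversed GACG
Fragment 6: template[20:24] = GAGC -> complement CTCG -> reversed GCTC

Answer: CCAT,AACG,TCGA,CACG,GACG,GCTC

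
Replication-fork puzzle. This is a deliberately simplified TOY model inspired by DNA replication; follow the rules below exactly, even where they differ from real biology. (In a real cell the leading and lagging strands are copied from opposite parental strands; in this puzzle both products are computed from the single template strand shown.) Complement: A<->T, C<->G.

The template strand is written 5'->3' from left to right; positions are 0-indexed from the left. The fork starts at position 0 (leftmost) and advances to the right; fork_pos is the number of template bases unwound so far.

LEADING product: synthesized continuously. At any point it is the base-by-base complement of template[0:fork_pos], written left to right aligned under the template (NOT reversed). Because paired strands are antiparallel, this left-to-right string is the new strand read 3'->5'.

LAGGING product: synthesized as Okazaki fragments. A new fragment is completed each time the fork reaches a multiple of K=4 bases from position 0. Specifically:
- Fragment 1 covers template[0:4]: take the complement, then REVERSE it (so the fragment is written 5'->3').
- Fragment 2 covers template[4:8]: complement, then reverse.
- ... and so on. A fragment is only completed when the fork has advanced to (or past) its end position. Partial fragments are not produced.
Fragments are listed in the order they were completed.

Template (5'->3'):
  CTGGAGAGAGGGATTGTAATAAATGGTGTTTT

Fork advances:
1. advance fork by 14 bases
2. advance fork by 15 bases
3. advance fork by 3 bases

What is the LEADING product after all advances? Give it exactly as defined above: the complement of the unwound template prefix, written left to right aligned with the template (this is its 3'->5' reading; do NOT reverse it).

Step 1: advance 14 -> fork_pos = 0 + 14 = 14.
Step 2: advance 15 -> fork_pos = 14 + 15 = 29.
Step 3: advance 3 -> fork_pos = 29 + 3 = 32.
Unwound prefix: template[0:32] = CTGGAGAGAGGGATTGTAATAAATGGTGTTTT
Complement it base by base (A<->T, C<->G), keeping left-to-right order:
  [0:5] CTGGA -> GACCT
  [5:10] GAGAG -> CTCTC
  [10:15] GGATT -> CCTAA
  [15:20] GTAAT -> CATTA
  [20:25] AAATG -> TTTAC
  [25:30] GTGTT -> CACAA
  [30:32] TT -> AA
Concatenate: GACCTCTCTCCCTAACATTATTTACCACAAAA (length 32; written aligned with the template, i.e. 3'->5').

Answer: GACCTCTCTCCCTAACATTATTTACCACAAAA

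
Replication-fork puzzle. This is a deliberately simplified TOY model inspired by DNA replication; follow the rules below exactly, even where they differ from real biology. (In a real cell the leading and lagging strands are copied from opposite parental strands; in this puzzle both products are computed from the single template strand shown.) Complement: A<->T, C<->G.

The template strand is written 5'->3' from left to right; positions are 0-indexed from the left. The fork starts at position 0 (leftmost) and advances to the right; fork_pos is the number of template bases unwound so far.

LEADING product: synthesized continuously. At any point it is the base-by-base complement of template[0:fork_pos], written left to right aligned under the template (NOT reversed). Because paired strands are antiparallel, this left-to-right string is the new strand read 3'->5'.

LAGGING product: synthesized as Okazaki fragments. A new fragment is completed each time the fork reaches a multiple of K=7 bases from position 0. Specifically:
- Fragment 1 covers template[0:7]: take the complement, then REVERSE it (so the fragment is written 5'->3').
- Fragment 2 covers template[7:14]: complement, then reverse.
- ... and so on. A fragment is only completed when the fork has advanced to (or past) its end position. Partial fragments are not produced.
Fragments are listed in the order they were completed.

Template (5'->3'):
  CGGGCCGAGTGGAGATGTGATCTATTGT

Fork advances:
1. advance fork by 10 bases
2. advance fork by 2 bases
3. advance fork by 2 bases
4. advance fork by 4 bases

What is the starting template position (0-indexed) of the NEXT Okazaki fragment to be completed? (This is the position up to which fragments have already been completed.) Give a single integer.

Step 1: advance 10 -> fork_pos = 0 + 10 = 10. Reached multiple(s) of 7: 7 -> fragment 1 completed (1 total).
Step 2: advance 2 -> fork_pos = 10 + 2 = 12. Next multiple of 7 is 14 (not reached); still 1 fragment(s).
Step 3: advance 2 -> fork_pos = 12 + 2 = 14. Reached multiple(s) of 7: 14 -> fragment 2 completed (2 total).
Step 4: advance 4 -> fork_pos = 14 + 4 = 18. Next multiple of 7 is 21 (not reached); still 2 fragment(s).
2 fragment(s) completed, covering template[0:14] (2 x 7 = 14). The next fragment, fragment 3, covers template[14:21], so it starts at position 14.

Answer: 14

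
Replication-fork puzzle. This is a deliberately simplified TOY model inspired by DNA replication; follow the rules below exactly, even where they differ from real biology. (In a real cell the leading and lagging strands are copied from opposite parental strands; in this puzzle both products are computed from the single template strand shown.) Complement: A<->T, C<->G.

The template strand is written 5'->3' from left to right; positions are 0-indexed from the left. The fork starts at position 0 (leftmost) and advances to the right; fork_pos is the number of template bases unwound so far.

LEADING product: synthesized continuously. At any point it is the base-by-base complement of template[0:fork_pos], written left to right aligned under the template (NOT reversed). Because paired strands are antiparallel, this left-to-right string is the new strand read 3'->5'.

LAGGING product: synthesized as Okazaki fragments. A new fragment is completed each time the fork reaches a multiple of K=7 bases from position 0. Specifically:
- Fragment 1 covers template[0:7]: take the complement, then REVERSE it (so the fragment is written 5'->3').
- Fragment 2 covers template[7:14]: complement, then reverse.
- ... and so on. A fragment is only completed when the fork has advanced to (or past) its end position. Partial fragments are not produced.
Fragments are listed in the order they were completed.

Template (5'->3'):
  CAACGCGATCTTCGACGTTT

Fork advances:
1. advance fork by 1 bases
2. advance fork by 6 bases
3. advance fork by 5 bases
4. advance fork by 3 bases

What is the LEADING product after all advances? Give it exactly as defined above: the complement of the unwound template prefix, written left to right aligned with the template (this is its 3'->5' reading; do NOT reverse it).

Step 1: advance 1 -> fork_pos = 0 + 1 = 1.
Step 2: advance 6 -> fork_pos = 1 + 6 = 7.
Step 3: advance 5 -> fork_pos = 7 + 5 = 12.
Step 4: advance 3 -> fork_pos = 12 + 3 = 15.
Unwound prefix: template[0:15] = CAACGCGATCTTCGA
Complement it base by base (A<->T, C<->G), keeping left-to-right order:
  [0:5] CAACG -> GTTGC
  [5:10] CGATC -> GCTAG
  [10:15] TTCGA -> AAGCT
Concatenate: GTTGCGCTAGAAGCT (length 15; written aligned with the template, i.e. 3'->5').

Answer: GTTGCGCTAGAAGCT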